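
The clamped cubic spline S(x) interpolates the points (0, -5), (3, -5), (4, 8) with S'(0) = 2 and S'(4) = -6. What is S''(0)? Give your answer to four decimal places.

With M_i denoting the second derivative at x_i, h_i = 3, 1, and Δ_i = (y_(i+1) − y_i)/h_i = 0, 13:
  3·M_0 + 8·M_1 + 1·M_2 = 6(Δ_1 - Δ_0) = 78
Clamped end conditions give two more equations: 2h_0·M_0 + h_0·M_1 = 6(Δ_0 - S'(0)) = -12 and h_1·M_1 + 2h_1·M_2 = 6(S'(4) - Δ_1) = -114.
Forward elimination and back-substitution give M_0 = -55/4, M_1 = 47/2, M_2 = -275/4.

-13.7500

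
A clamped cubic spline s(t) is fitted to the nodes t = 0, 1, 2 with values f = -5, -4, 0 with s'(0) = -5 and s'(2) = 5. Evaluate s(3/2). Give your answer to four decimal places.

-2.1563

Write σ_i for s''(x_i). With h_i = 1, 1 and divided differences Δ_i = 1, 4, the continuity of s' gives the tridiagonal system
  1·σ_0 + 4·σ_1 + 1·σ_2 = 6(Δ_1 - Δ_0) = 18
Clamped end conditions give two more equations: 2h_0·σ_0 + h_0·σ_1 = 6(Δ_0 - s'(0)) = 36 and h_1·σ_1 + 2h_1·σ_2 = 6(s'(2) - Δ_1) = 6.
Hence σ_0 = 37/2, σ_1 = -1, σ_2 = 7/2.
On [1, 2], s(t) = -4 + 15/4·(t - 1) - 1/2·(t - 1)² + 3/4·(t - 1)³.
With (t - 1) = 1/2: s(3/2) = -69/32.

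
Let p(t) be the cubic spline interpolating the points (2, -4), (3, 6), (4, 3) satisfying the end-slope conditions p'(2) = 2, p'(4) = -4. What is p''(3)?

Put M_i = p'' at the i-th knot. Here h = (1, 1) and Δ = (10, -3), so the interior equations h_(i-1)·M_(i-1) + 2(h_(i-1)+h_i)·M_i + h_i·M_(i+1) = 6(Δ_i − Δ_(i-1)) read
  1·M_0 + 4·M_1 + 1·M_2 = 6(Δ_1 - Δ_0) = -78
Clamped end conditions give two more equations: 2h_0·M_0 + h_0·M_1 = 6(Δ_0 - p'(2)) = 48 and h_1·M_1 + 2h_1·M_2 = 6(p'(4) - Δ_1) = -6.
Solving: M_0 = 81/2, M_1 = -33, M_2 = 27/2.

-33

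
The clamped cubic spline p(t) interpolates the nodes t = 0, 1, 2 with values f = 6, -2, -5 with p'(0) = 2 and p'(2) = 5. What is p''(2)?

With M_i denoting the second derivative at x_i, h_i = 1, 1, and Δ_i = (y_(i+1) − y_i)/h_i = -8, -3:
  1·M_0 + 4·M_1 + 1·M_2 = 6(Δ_1 - Δ_0) = 30
Clamped end conditions give two more equations: 2h_0·M_0 + h_0·M_1 = 6(Δ_0 - p'(0)) = -60 and h_1·M_1 + 2h_1·M_2 = 6(p'(2) - Δ_1) = 48.
Solving the tridiagonal system: M_0 = -36, M_1 = 12, M_2 = 18.

18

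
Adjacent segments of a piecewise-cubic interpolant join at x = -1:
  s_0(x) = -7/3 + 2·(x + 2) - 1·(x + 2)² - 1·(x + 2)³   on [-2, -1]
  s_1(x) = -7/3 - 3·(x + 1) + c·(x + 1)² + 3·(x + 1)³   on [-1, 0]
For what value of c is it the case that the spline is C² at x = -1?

s_0''(x) = -2 - 6·(x + 2), so s_0''(-1) = -8. On the right, s_1''(-1) = 2c, so c = -4.

-4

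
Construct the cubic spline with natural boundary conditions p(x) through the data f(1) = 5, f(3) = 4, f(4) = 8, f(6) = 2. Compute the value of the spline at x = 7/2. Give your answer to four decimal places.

Let M_i = p''(x_i). Step sizes h_i = 2, 1, 2; slopes of the chords Δ_i = (y_(i+1) - y_i)/h_i = -1/2, 4, -3.
  2·M_0 + 6·M_1 + 1·M_2 = 6(Δ_1 - Δ_0) = 27
  1·M_1 + 6·M_2 + 2·M_3 = 6(Δ_2 - Δ_1) = -42
Natural end conditions: M_0 = M_3 = 0.
Forward elimination and back-substitution give M_0 = 0, M_1 = 204/35, M_2 = -279/35, M_3 = 0.
On [3, 4], p(x) = 4 + 237/70·(x - 3) + 102/35·(x - 3)² - 23/10·(x - 3)³.
With (x - 3) = 1/2: p(7/2) = 687/112.

6.1339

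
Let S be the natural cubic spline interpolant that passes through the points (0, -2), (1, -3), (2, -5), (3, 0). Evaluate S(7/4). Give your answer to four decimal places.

-4.9625

Put m_i = S'' at the i-th knot. Here h = (1, 1, 1) and Δ = (-1, -2, 5), so the interior equations h_(i-1)·m_(i-1) + 2(h_(i-1)+h_i)·m_i + h_i·m_(i+1) = 6(Δ_i − Δ_(i-1)) read
  1·m_0 + 4·m_1 + 1·m_2 = 6(Δ_1 - Δ_0) = -6
  1·m_1 + 4·m_2 + 1·m_3 = 6(Δ_2 - Δ_1) = 42
Natural end conditions: m_0 = m_3 = 0.
Forward elimination and back-substitution give m_0 = 0, m_1 = -22/5, m_2 = 58/5, m_3 = 0.
On [1, 2], S(x) = -3 - 37/15·(x - 1) - 11/5·(x - 1)² + 8/3·(x - 1)³.
With (x - 1) = 3/4: S(7/4) = -397/80.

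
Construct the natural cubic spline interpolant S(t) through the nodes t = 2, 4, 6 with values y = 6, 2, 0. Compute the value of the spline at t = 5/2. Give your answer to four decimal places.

With M_i denoting the second derivative at x_i, h_i = 2, 2, and Δ_i = (y_(i+1) − y_i)/h_i = -2, -1:
  2·M_0 + 8·M_1 + 2·M_2 = 6(Δ_1 - Δ_0) = 6
Natural end conditions: M_0 = M_2 = 0.
Solving: M_0 = 0, M_1 = 3/4, M_2 = 0.
On [2, 4], S(t) = 6 - 9/4·(t - 2) + 0·(t - 2)² + 1/16·(t - 2)³.
With (t - 2) = 1/2: S(5/2) = 625/128.

4.8828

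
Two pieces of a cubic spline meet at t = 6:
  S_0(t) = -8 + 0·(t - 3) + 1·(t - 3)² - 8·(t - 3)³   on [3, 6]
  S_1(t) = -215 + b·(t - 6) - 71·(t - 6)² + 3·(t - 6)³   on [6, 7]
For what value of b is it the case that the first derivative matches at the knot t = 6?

S_0'(t) = 0 + 2·(t - 3) - 24·(t - 3)², so S_0'(6) = -210. On the right, S_1'(6) = b, so b = -210.

-210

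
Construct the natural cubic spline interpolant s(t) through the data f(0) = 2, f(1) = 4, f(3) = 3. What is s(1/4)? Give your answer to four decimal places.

Let M_i = s''(x_i). Step sizes h_i = 1, 2; slopes of the chords Δ_i = (y_(i+1) - y_i)/h_i = 2, -1/2.
  1·M_0 + 6·M_1 + 2·M_2 = 6(Δ_1 - Δ_0) = -15
Natural end conditions: M_0 = M_2 = 0.
Forward elimination and back-substitution give M_0 = 0, M_1 = -5/2, M_2 = 0.
On [0, 1], s(t) = 2 + 29/12·t + 0·t² - 5/12·t³.
With t = 1/4: s(1/4) = 665/256.

2.5977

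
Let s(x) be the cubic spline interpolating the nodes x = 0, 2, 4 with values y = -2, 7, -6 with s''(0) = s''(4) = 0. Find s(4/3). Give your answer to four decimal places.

Write M_i for s''(x_i). With h_i = 2, 2 and divided differences Δ_i = 9/2, -13/2, the continuity of s' gives the tridiagonal system
  2·M_0 + 8·M_1 + 2·M_2 = 6(Δ_1 - Δ_0) = -66
Natural end conditions: M_0 = M_2 = 0.
Forward elimination and back-substitution give M_0 = 0, M_1 = -33/4, M_2 = 0.
On [0, 2], s(x) = -2 + 29/4·x + 0·x² - 11/16·x³.
With x = 4/3: s(4/3) = 163/27.

6.0370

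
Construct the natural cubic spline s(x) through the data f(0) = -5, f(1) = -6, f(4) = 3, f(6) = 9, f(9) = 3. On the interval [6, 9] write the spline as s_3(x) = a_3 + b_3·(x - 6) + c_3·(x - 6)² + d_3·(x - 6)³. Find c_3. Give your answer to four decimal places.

Put M_i = s'' at the i-th knot. Here h = (1, 3, 2, 3) and Δ = (-1, 3, 3, -2), so the interior equations h_(i-1)·M_(i-1) + 2(h_(i-1)+h_i)·M_i + h_i·M_(i+1) = 6(Δ_i − Δ_(i-1)) read
  1·M_0 + 8·M_1 + 3·M_2 = 6(Δ_1 - Δ_0) = 24
  3·M_1 + 10·M_2 + 2·M_3 = 6(Δ_2 - Δ_1) = 0
  2·M_2 + 10·M_3 + 3·M_4 = 6(Δ_3 - Δ_2) = -30
Natural end conditions: M_0 = M_4 = 0.
Solving the tridiagonal system: M_0 = 0, M_1 = 354/113, M_2 = -40/113, M_3 = -331/113, M_4 = 0.
On [6, 9], with s_3(x) = a_3 + b_3·(x - 6) + c_3·(x - 6)² + d_3·(x - 6)³: c_3 = M_3/2 = -331/226, d_3 = (M_4 - M_3)/(6h_3) = 331/2034, b_3 = Δ_3 - h_3(2M_3 + M_4)/6 = 105/113.

-1.4646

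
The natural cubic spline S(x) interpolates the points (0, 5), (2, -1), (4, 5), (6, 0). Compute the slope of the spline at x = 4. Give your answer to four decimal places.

Put M_i = S'' at the i-th knot. Here h = (2, 2, 2) and Δ = (-3, 3, -5/2), so the interior equations h_(i-1)·M_(i-1) + 2(h_(i-1)+h_i)·M_i + h_i·M_(i+1) = 6(Δ_i − Δ_(i-1)) read
  2·M_0 + 8·M_1 + 2·M_2 = 6(Δ_1 - Δ_0) = 36
  2·M_1 + 8·M_2 + 2·M_3 = 6(Δ_2 - Δ_1) = -33
Natural end conditions: M_0 = M_3 = 0.
Hence M_0 = 0, M_1 = 59/10, M_2 = -28/5, M_3 = 0.
On [4, 6], S'(x) = b_2 + 2c_2·(x - 4) + 3d_2·(x - 4)² with b_2 = Δ_2 - h_2(2M_2 + M_3)/6 = 37/30, c_2 = M_2/2 = -14/5, d_2 = (M_3 - M_2)/(6h_2) = 7/15. So S'(4) = 37/30.

1.2333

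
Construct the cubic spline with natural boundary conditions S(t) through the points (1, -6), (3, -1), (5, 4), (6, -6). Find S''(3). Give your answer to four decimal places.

3.4091

Put m_i = S'' at the i-th knot. Here h = (2, 2, 1) and Δ = (5/2, 5/2, -10), so the interior equations h_(i-1)·m_(i-1) + 2(h_(i-1)+h_i)·m_i + h_i·m_(i+1) = 6(Δ_i − Δ_(i-1)) read
  2·m_0 + 8·m_1 + 2·m_2 = 6(Δ_1 - Δ_0) = 0
  2·m_1 + 6·m_2 + 1·m_3 = 6(Δ_2 - Δ_1) = -75
Natural end conditions: m_0 = m_3 = 0.
Solving: m_0 = 0, m_1 = 75/22, m_2 = -150/11, m_3 = 0.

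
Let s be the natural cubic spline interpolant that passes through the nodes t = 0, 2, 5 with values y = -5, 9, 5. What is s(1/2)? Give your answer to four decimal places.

-0.7188

Write σ_i for s''(x_i). With h_i = 2, 3 and divided differences Δ_i = 7, -4/3, the continuity of s' gives the tridiagonal system
  2·σ_0 + 10·σ_1 + 3·σ_2 = 6(Δ_1 - Δ_0) = -50
Natural end conditions: σ_0 = σ_2 = 0.
Solving the tridiagonal system: σ_0 = 0, σ_1 = -5, σ_2 = 0.
On [0, 2], s(t) = -5 + 26/3·t + 0·t² - 5/12·t³.
With t = 1/2: s(1/2) = -23/32.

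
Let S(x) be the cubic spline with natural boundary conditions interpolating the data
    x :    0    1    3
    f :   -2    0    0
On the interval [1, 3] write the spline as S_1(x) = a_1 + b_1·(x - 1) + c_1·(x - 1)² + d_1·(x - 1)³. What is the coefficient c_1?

Let M_i = S''(x_i). Step sizes h_i = 1, 2; slopes of the chords Δ_i = (y_(i+1) - y_i)/h_i = 2, 0.
  1·M_0 + 6·M_1 + 2·M_2 = 6(Δ_1 - Δ_0) = -12
Natural end conditions: M_0 = M_2 = 0.
Hence M_0 = 0, M_1 = -2, M_2 = 0.
On [1, 3], with S_1(x) = a_1 + b_1·(x - 1) + c_1·(x - 1)² + d_1·(x - 1)³: c_1 = M_1/2 = -1, d_1 = (M_2 - M_1)/(6h_1) = 1/6, b_1 = Δ_1 - h_1(2M_1 + M_2)/6 = 4/3.

-1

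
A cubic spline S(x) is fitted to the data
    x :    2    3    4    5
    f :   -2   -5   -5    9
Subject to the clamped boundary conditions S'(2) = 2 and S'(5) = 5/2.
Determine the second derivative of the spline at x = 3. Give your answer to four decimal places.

Let m_i = S''(x_i). Step sizes h_i = 1, 1, 1; slopes of the chords Δ_i = (y_(i+1) - y_i)/h_i = -3, 0, 14.
  1·m_0 + 4·m_1 + 1·m_2 = 6(Δ_1 - Δ_0) = 18
  1·m_1 + 4·m_2 + 1·m_3 = 6(Δ_2 - Δ_1) = 84
Clamped end conditions give two more equations: 2h_0·m_0 + h_0·m_1 = 6(Δ_0 - S'(2)) = -30 and h_2·m_2 + 2h_2·m_3 = 6(S'(5) - Δ_2) = -69.
Hence m_0 = -223/15, m_1 = -4/15, m_2 = 509/15, m_3 = -772/15.

-0.2667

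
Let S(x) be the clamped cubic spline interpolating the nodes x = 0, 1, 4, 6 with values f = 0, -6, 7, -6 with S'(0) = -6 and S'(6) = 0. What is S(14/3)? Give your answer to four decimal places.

2.8167

Let M_i = S''(x_i). Step sizes h_i = 1, 3, 2; slopes of the chords Δ_i = (y_(i+1) - y_i)/h_i = -6, 13/3, -13/2.
  1·M_0 + 8·M_1 + 3·M_2 = 6(Δ_1 - Δ_0) = 62
  3·M_1 + 10·M_2 + 2·M_3 = 6(Δ_2 - Δ_1) = -65
Clamped end conditions give two more equations: 2h_0·M_0 + h_0·M_1 = 6(Δ_0 - S'(0)) = 0 and h_2·M_2 + 2h_2·M_3 = 6(S'(6) - Δ_2) = 39.
Solving the tridiagonal system: M_0 = -541/78, M_1 = 541/39, M_2 = -1093/78, M_3 = 1307/78.
On [4, 6], S(x) = 7 - 107/39·(x - 4) - 1093/156·(x - 4)² + 100/39·(x - 4)³.
With (x - 4) = 2/3: S(14/3) = 2966/1053.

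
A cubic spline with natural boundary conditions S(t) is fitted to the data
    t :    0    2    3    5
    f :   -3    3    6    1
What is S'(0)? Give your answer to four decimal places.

2.6857

With m_i denoting the second derivative at x_i, h_i = 2, 1, 2, and Δ_i = (y_(i+1) − y_i)/h_i = 3, 3, -5/2:
  2·m_0 + 6·m_1 + 1·m_2 = 6(Δ_1 - Δ_0) = 0
  1·m_1 + 6·m_2 + 2·m_3 = 6(Δ_2 - Δ_1) = -33
Natural end conditions: m_0 = m_3 = 0.
Forward elimination and back-substitution give m_0 = 0, m_1 = 33/35, m_2 = -198/35, m_3 = 0.
On [0, 2], S'(t) = b_0 + 2c_0·t + 3d_0·t² with b_0 = Δ_0 - h_0(2m_0 + m_1)/6 = 94/35, c_0 = m_0/2 = 0, d_0 = (m_1 - m_0)/(6h_0) = 11/140. So S'(0) = 94/35.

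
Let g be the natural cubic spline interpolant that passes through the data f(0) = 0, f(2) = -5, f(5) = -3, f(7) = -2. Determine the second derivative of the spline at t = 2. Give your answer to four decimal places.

Put m_i = g'' at the i-th knot. Here h = (2, 3, 2) and Δ = (-5/2, 2/3, 1/2), so the interior equations h_(i-1)·m_(i-1) + 2(h_(i-1)+h_i)·m_i + h_i·m_(i+1) = 6(Δ_i − Δ_(i-1)) read
  2·m_0 + 10·m_1 + 3·m_2 = 6(Δ_1 - Δ_0) = 19
  3·m_1 + 10·m_2 + 2·m_3 = 6(Δ_2 - Δ_1) = -1
Natural end conditions: m_0 = m_3 = 0.
Hence m_0 = 0, m_1 = 193/91, m_2 = -67/91, m_3 = 0.

2.1209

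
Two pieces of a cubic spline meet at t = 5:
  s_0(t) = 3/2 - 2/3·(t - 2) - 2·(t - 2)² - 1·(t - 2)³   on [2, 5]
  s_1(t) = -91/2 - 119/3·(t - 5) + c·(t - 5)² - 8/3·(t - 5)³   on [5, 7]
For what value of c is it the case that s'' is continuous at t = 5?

s_0''(t) = -4 - 6·(t - 2), so s_0''(5) = -22. On the right, s_1''(5) = 2c, so c = -11.

-11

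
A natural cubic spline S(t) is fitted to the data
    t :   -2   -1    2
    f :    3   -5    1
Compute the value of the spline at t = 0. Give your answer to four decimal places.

With m_i denoting the second derivative at x_i, h_i = 1, 3, and Δ_i = (y_(i+1) − y_i)/h_i = -8, 2:
  1·m_0 + 8·m_1 + 3·m_2 = 6(Δ_1 - Δ_0) = 60
Natural end conditions: m_0 = m_2 = 0.
Solving: m_0 = 0, m_1 = 15/2, m_2 = 0.
On [-1, 2], S(t) = -5 - 11/2·(t + 1) + 15/4·(t + 1)² - 5/12·(t + 1)³.
With (t + 1) = 1: S(0) = -43/6.

-7.1667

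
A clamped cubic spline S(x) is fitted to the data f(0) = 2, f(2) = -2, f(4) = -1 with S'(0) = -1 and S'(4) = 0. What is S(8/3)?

With m_i denoting the second derivative at x_i, h_i = 2, 2, and Δ_i = (y_(i+1) − y_i)/h_i = -2, 1/2:
  2·m_0 + 8·m_1 + 2·m_2 = 6(Δ_1 - Δ_0) = 15
Clamped end conditions give two more equations: 2h_0·m_0 + h_0·m_1 = 6(Δ_0 - S'(0)) = -6 and h_1·m_1 + 2h_1·m_2 = 6(S'(4) - Δ_1) = -3.
Hence m_0 = -25/8, m_1 = 13/4, m_2 = -19/8.
On [2, 4], S(x) = -2 - 7/8·(x - 2) + 13/8·(x - 2)² - 15/32·(x - 2)³.
With (x - 2) = 2/3: S(8/3) = -2.

-2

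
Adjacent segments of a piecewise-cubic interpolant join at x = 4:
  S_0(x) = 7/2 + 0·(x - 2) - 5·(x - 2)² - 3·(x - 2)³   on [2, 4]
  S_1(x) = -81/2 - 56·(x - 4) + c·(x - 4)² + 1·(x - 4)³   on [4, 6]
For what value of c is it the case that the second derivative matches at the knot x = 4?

S_0''(x) = -10 - 18·(x - 2), so S_0''(4) = -46. On the right, S_1''(4) = 2c, so c = -23.

-23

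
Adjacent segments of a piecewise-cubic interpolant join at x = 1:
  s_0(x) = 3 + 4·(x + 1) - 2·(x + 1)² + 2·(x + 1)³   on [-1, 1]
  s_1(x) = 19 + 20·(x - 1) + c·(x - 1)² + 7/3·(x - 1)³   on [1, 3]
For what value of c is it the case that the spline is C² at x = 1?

10

s_0''(x) = -4 + 12·(x + 1), so s_0''(1) = 20. On the right, s_1''(1) = 2c, so c = 10.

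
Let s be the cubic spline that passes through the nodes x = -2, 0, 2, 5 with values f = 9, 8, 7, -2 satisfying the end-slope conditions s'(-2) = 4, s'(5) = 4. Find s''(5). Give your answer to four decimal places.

Put M_i = s'' at the i-th knot. Here h = (2, 2, 3) and Δ = (-1/2, -1/2, -3), so the interior equations h_(i-1)·M_(i-1) + 2(h_(i-1)+h_i)·M_i + h_i·M_(i+1) = 6(Δ_i − Δ_(i-1)) read
  2·M_0 + 8·M_1 + 2·M_2 = 6(Δ_1 - Δ_0) = 0
  2·M_1 + 10·M_2 + 3·M_3 = 6(Δ_2 - Δ_1) = -15
Clamped end conditions give two more equations: 2h_0·M_0 + h_0·M_1 = 6(Δ_0 - s'(-2)) = -27 and h_2·M_2 + 2h_2·M_3 = 6(s'(5) - Δ_2) = 42.
Hence M_0 = -312/37, M_1 = 249/74, M_2 = -186/37, M_3 = 352/37.

9.5135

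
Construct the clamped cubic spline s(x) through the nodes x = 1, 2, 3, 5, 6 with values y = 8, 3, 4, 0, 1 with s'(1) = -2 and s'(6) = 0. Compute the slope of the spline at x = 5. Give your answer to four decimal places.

Put M_i = s'' at the i-th knot. Here h = (1, 1, 2, 1) and Δ = (-5, 1, -2, 1), so the interior equations h_(i-1)·M_(i-1) + 2(h_(i-1)+h_i)·M_i + h_i·M_(i+1) = 6(Δ_i − Δ_(i-1)) read
  1·M_0 + 4·M_1 + 1·M_2 = 6(Δ_1 - Δ_0) = 36
  1·M_1 + 6·M_2 + 2·M_3 = 6(Δ_2 - Δ_1) = -18
  2·M_2 + 6·M_3 + 1·M_4 = 6(Δ_3 - Δ_2) = 18
Clamped end conditions give two more equations: 2h_0·M_0 + h_0·M_1 = 6(Δ_0 - s'(1)) = -18 and h_3·M_3 + 2h_3·M_4 = 6(s'(6) - Δ_3) = -6.
Hence M_0 = -529/32, M_1 = 241/16, M_2 = -247/32, M_3 = 53/8, M_4 = -101/16.
On [5, 6], s'(x) = b_3 + 2c_3·(x - 5) + 3d_3·(x - 5)² with b_3 = Δ_3 - h_3(2M_3 + M_4)/6 = -5/32, c_3 = M_3/2 = 53/16, d_3 = (M_4 - M_3)/(6h_3) = -69/32. So s'(5) = -5/32.

-0.1563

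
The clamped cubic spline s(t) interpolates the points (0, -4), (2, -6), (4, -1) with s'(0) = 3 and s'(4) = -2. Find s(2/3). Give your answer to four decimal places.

With M_i denoting the second derivative at x_i, h_i = 2, 2, and Δ_i = (y_(i+1) − y_i)/h_i = -1, 5/2:
  2·M_0 + 8·M_1 + 2·M_2 = 6(Δ_1 - Δ_0) = 21
Clamped end conditions give two more equations: 2h_0·M_0 + h_0·M_1 = 6(Δ_0 - s'(0)) = -24 and h_1·M_1 + 2h_1·M_2 = 6(s'(4) - Δ_1) = -27.
Solving the tridiagonal system: M_0 = -79/8, M_1 = 31/4, M_2 = -85/8.
On [0, 2], s(t) = -4 + 3·t - 79/16·t² + 47/32·t³.
With t = 2/3: s(2/3) = -203/54.

-3.7593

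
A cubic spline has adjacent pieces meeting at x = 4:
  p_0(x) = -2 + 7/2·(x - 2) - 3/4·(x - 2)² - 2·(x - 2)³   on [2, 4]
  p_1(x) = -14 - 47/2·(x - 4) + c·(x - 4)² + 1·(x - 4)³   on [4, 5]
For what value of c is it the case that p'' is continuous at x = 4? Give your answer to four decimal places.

p_0''(x) = -3/2 - 12·(x - 2), so p_0''(4) = -51/2. On the right, p_1''(4) = 2c, so c = -51/4.

-12.7500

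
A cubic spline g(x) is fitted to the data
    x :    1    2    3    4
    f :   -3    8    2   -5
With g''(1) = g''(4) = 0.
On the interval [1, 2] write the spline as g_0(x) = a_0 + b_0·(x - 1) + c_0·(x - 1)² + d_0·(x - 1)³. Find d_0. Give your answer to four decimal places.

With σ_i denoting the second derivative at x_i, h_i = 1, 1, 1, and Δ_i = (y_(i+1) − y_i)/h_i = 11, -6, -7:
  1·σ_0 + 4·σ_1 + 1·σ_2 = 6(Δ_1 - Δ_0) = -102
  1·σ_1 + 4·σ_2 + 1·σ_3 = 6(Δ_2 - Δ_1) = -6
Natural end conditions: σ_0 = σ_3 = 0.
Hence σ_0 = 0, σ_1 = -134/5, σ_2 = 26/5, σ_3 = 0.
On [1, 2], with g_0(x) = a_0 + b_0·(x - 1) + c_0·(x - 1)² + d_0·(x - 1)³: c_0 = σ_0/2 = 0, d_0 = (σ_1 - σ_0)/(6h_0) = -67/15, b_0 = Δ_0 - h_0(2σ_0 + σ_1)/6 = 232/15.

-4.4667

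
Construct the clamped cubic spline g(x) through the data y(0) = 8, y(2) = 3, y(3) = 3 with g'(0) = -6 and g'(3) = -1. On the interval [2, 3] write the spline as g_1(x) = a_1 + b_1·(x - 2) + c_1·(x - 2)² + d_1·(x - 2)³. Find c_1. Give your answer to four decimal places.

Write M_i for g''(x_i). With h_i = 2, 1 and divided differences Δ_i = -5/2, 0, the continuity of g' gives the tridiagonal system
  2·M_0 + 6·M_1 + 1·M_2 = 6(Δ_1 - Δ_0) = 15
Clamped end conditions give two more equations: 2h_0·M_0 + h_0·M_1 = 6(Δ_0 - g'(0)) = 21 and h_1·M_1 + 2h_1·M_2 = 6(g'(3) - Δ_1) = -6.
Solving: M_0 = 53/12, M_1 = 5/3, M_2 = -23/6.
On [2, 3], with g_1(x) = a_1 + b_1·(x - 2) + c_1·(x - 2)² + d_1·(x - 2)³: c_1 = M_1/2 = 5/6, d_1 = (M_2 - M_1)/(6h_1) = -11/12, b_1 = Δ_1 - h_1(2M_1 + M_2)/6 = 1/12.

0.8333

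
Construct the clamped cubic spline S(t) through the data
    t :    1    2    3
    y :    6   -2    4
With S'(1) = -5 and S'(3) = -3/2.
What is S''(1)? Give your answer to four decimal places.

-28.2500

With m_i denoting the second derivative at x_i, h_i = 1, 1, and Δ_i = (y_(i+1) − y_i)/h_i = -8, 6:
  1·m_0 + 4·m_1 + 1·m_2 = 6(Δ_1 - Δ_0) = 84
Clamped end conditions give two more equations: 2h_0·m_0 + h_0·m_1 = 6(Δ_0 - S'(1)) = -18 and h_1·m_1 + 2h_1·m_2 = 6(S'(3) - Δ_1) = -45.
Hence m_0 = -113/4, m_1 = 77/2, m_2 = -167/4.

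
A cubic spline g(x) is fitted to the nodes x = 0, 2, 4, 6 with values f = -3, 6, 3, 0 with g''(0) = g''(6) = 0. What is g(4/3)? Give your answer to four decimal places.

Write M_i for g''(x_i). With h_i = 2, 2, 2 and divided differences Δ_i = 9/2, -3/2, -3/2, the continuity of g' gives the tridiagonal system
  2·M_0 + 8·M_1 + 2·M_2 = 6(Δ_1 - Δ_0) = -36
  2·M_1 + 8·M_2 + 2·M_3 = 6(Δ_2 - Δ_1) = 0
Natural end conditions: M_0 = M_3 = 0.
Solving the tridiagonal system: M_0 = 0, M_1 = -24/5, M_2 = 6/5, M_3 = 0.
On [0, 2], g(x) = -3 + 61/10·x + 0·x² - 2/5·x³.
With x = 4/3: g(4/3) = 113/27.

4.1852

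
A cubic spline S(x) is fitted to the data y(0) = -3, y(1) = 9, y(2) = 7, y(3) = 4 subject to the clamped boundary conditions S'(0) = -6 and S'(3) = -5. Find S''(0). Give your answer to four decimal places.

75.4667

With M_i denoting the second derivative at x_i, h_i = 1, 1, 1, and Δ_i = (y_(i+1) − y_i)/h_i = 12, -2, -3:
  1·M_0 + 4·M_1 + 1·M_2 = 6(Δ_1 - Δ_0) = -84
  1·M_1 + 4·M_2 + 1·M_3 = 6(Δ_2 - Δ_1) = -6
Clamped end conditions give two more equations: 2h_0·M_0 + h_0·M_1 = 6(Δ_0 - S'(0)) = 108 and h_2·M_2 + 2h_2·M_3 = 6(S'(3) - Δ_2) = -12.
Forward elimination and back-substitution give M_0 = 1132/15, M_1 = -644/15, M_2 = 184/15, M_3 = -182/15.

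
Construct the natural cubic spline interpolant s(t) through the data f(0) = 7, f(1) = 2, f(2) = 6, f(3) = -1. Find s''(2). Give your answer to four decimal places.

-21.2000

With m_i denoting the second derivative at x_i, h_i = 1, 1, 1, and Δ_i = (y_(i+1) − y_i)/h_i = -5, 4, -7:
  1·m_0 + 4·m_1 + 1·m_2 = 6(Δ_1 - Δ_0) = 54
  1·m_1 + 4·m_2 + 1·m_3 = 6(Δ_2 - Δ_1) = -66
Natural end conditions: m_0 = m_3 = 0.
Forward elimination and back-substitution give m_0 = 0, m_1 = 94/5, m_2 = -106/5, m_3 = 0.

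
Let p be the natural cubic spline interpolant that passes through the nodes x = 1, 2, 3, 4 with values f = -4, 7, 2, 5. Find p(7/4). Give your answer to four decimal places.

Let m_i = p''(x_i). Step sizes h_i = 1, 1, 1; slopes of the chords Δ_i = (y_(i+1) - y_i)/h_i = 11, -5, 3.
  1·m_0 + 4·m_1 + 1·m_2 = 6(Δ_1 - Δ_0) = -96
  1·m_1 + 4·m_2 + 1·m_3 = 6(Δ_2 - Δ_1) = 48
Natural end conditions: m_0 = m_3 = 0.
Forward elimination and back-substitution give m_0 = 0, m_1 = -144/5, m_2 = 96/5, m_3 = 0.
On [1, 2], p(x) = -4 + 79/5·(x - 1) + 0·(x - 1)² - 24/5·(x - 1)³.
With (x - 1) = 3/4: p(7/4) = 233/40.

5.8250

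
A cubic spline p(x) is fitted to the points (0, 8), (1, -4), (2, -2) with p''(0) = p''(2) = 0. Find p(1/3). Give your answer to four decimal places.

Let M_i = p''(x_i). Step sizes h_i = 1, 1; slopes of the chords Δ_i = (y_(i+1) - y_i)/h_i = -12, 2.
  1·M_0 + 4·M_1 + 1·M_2 = 6(Δ_1 - Δ_0) = 84
Natural end conditions: M_0 = M_2 = 0.
Forward elimination and back-substitution give M_0 = 0, M_1 = 21, M_2 = 0.
On [0, 1], p(x) = 8 - 31/2·x + 0·x² + 7/2·x³.
With x = 1/3: p(1/3) = 80/27.

2.9630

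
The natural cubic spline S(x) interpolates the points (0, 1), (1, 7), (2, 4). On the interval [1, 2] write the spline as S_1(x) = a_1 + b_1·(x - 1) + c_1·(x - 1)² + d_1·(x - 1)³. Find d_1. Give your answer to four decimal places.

Let σ_i = S''(x_i). Step sizes h_i = 1, 1; slopes of the chords Δ_i = (y_(i+1) - y_i)/h_i = 6, -3.
  1·σ_0 + 4·σ_1 + 1·σ_2 = 6(Δ_1 - Δ_0) = -54
Natural end conditions: σ_0 = σ_2 = 0.
Solving the tridiagonal system: σ_0 = 0, σ_1 = -27/2, σ_2 = 0.
On [1, 2], with S_1(x) = a_1 + b_1·(x - 1) + c_1·(x - 1)² + d_1·(x - 1)³: c_1 = σ_1/2 = -27/4, d_1 = (σ_2 - σ_1)/(6h_1) = 9/4, b_1 = Δ_1 - h_1(2σ_1 + σ_2)/6 = 3/2.

2.2500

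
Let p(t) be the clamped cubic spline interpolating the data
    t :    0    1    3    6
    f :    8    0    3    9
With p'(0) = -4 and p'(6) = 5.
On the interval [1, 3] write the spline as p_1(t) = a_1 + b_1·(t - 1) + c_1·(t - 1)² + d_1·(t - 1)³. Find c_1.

7

Write σ_i for p''(x_i). With h_i = 1, 2, 3 and divided differences Δ_i = -8, 3/2, 2, the continuity of p' gives the tridiagonal system
  1·σ_0 + 6·σ_1 + 2·σ_2 = 6(Δ_1 - Δ_0) = 57
  2·σ_1 + 10·σ_2 + 3·σ_3 = 6(Δ_2 - Δ_1) = 3
Clamped end conditions give two more equations: 2h_0·σ_0 + h_0·σ_1 = 6(Δ_0 - p'(0)) = -24 and h_2·σ_2 + 2h_2·σ_3 = 6(p'(6) - Δ_2) = 18.
Solving: σ_0 = -19, σ_1 = 14, σ_2 = -4, σ_3 = 5.
On [1, 3], with p_1(t) = a_1 + b_1·(t - 1) + c_1·(t - 1)² + d_1·(t - 1)³: c_1 = σ_1/2 = 7, d_1 = (σ_2 - σ_1)/(6h_1) = -3/2, b_1 = Δ_1 - h_1(2σ_1 + σ_2)/6 = -13/2.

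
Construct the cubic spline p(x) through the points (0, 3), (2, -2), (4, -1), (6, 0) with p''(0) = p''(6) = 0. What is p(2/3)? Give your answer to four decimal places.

With M_i denoting the second derivative at x_i, h_i = 2, 2, 2, and Δ_i = (y_(i+1) − y_i)/h_i = -5/2, 1/2, 1/2:
  2·M_0 + 8·M_1 + 2·M_2 = 6(Δ_1 - Δ_0) = 18
  2·M_1 + 8·M_2 + 2·M_3 = 6(Δ_2 - Δ_1) = 0
Natural end conditions: M_0 = M_3 = 0.
Solving the tridiagonal system: M_0 = 0, M_1 = 12/5, M_2 = -3/5, M_3 = 0.
On [0, 2], p(x) = 3 - 33/10·x + 0·x² + 1/5·x³.
With x = 2/3: p(2/3) = 116/135.

0.8593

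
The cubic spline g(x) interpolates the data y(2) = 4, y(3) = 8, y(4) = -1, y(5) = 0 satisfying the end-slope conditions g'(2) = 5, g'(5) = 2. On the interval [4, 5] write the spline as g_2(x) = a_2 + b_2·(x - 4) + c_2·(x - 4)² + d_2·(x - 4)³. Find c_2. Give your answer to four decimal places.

With M_i denoting the second derivative at x_i, h_i = 1, 1, 1, and Δ_i = (y_(i+1) − y_i)/h_i = 4, -9, 1:
  1·M_0 + 4·M_1 + 1·M_2 = 6(Δ_1 - Δ_0) = -78
  1·M_1 + 4·M_2 + 1·M_3 = 6(Δ_2 - Δ_1) = 60
Clamped end conditions give two more equations: 2h_0·M_0 + h_0·M_1 = 6(Δ_0 - g'(2)) = -6 and h_2·M_2 + 2h_2·M_3 = 6(g'(5) - Δ_2) = 6.
Solving the tridiagonal system: M_0 = 56/5, M_1 = -142/5, M_2 = 122/5, M_3 = -46/5.
On [4, 5], with g_2(x) = a_2 + b_2·(x - 4) + c_2·(x - 4)² + d_2·(x - 4)³: c_2 = M_2/2 = 61/5, d_2 = (M_3 - M_2)/(6h_2) = -28/5, b_2 = Δ_2 - h_2(2M_2 + M_3)/6 = -28/5.

12.2000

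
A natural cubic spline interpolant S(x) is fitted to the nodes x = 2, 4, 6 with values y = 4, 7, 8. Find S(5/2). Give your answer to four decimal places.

Put m_i = S'' at the i-th knot. Here h = (2, 2) and Δ = (3/2, 1/2), so the interior equations h_(i-1)·m_(i-1) + 2(h_(i-1)+h_i)·m_i + h_i·m_(i+1) = 6(Δ_i − Δ_(i-1)) read
  2·m_0 + 8·m_1 + 2·m_2 = 6(Δ_1 - Δ_0) = -6
Natural end conditions: m_0 = m_2 = 0.
Solving the tridiagonal system: m_0 = 0, m_1 = -3/4, m_2 = 0.
On [2, 4], S(x) = 4 + 7/4·(x - 2) + 0·(x - 2)² - 1/16·(x - 2)³.
With (x - 2) = 1/2: S(5/2) = 623/128.

4.8672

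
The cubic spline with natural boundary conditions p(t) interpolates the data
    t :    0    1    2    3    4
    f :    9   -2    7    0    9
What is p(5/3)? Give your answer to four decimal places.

4.6349

Write M_i for p''(x_i). With h_i = 1, 1, 1, 1 and divided differences Δ_i = -11, 9, -7, 9, the continuity of p' gives the tridiagonal system
  1·M_0 + 4·M_1 + 1·M_2 = 6(Δ_1 - Δ_0) = 120
  1·M_1 + 4·M_2 + 1·M_3 = 6(Δ_2 - Δ_1) = -96
  1·M_2 + 4·M_3 + 1·M_4 = 6(Δ_3 - Δ_2) = 96
Natural end conditions: M_0 = M_4 = 0.
Forward elimination and back-substitution give M_0 = 0, M_1 = 285/7, M_2 = -300/7, M_3 = 243/7, M_4 = 0.
On [1, 2], p(t) = -2 + 18/7·(t - 1) + 285/14·(t - 1)² - 195/14·(t - 1)³.
With (t - 1) = 2/3: p(5/3) = 292/63.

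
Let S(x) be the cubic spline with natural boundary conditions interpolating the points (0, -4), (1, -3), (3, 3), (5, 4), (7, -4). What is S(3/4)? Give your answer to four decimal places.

Write M_i for S''(x_i). With h_i = 1, 2, 2, 2 and divided differences Δ_i = 1, 3, 1/2, -4, the continuity of S' gives the tridiagonal system
  1·M_0 + 6·M_1 + 2·M_2 = 6(Δ_1 - Δ_0) = 12
  2·M_1 + 8·M_2 + 2·M_3 = 6(Δ_2 - Δ_1) = -15
  2·M_2 + 8·M_3 + 2·M_4 = 6(Δ_3 - Δ_2) = -27
Natural end conditions: M_0 = M_4 = 0.
Solving: M_0 = 0, M_1 = 213/82, M_2 = -147/82, M_3 = -120/41, M_4 = 0.
On [0, 1], S(x) = -4 + 93/164·x + 0·x² + 71/164·x³.
With x = 3/4: S(3/4) = -35603/10496.

-3.3921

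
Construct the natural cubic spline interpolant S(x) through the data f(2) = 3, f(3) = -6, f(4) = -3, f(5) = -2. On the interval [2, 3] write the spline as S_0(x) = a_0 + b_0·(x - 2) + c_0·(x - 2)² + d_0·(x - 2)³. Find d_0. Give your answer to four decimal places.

3.3333

Put M_i = S'' at the i-th knot. Here h = (1, 1, 1) and Δ = (-9, 3, 1), so the interior equations h_(i-1)·M_(i-1) + 2(h_(i-1)+h_i)·M_i + h_i·M_(i+1) = 6(Δ_i − Δ_(i-1)) read
  1·M_0 + 4·M_1 + 1·M_2 = 6(Δ_1 - Δ_0) = 72
  1·M_1 + 4·M_2 + 1·M_3 = 6(Δ_2 - Δ_1) = -12
Natural end conditions: M_0 = M_3 = 0.
Solving: M_0 = 0, M_1 = 20, M_2 = -8, M_3 = 0.
On [2, 3], with S_0(x) = a_0 + b_0·(x - 2) + c_0·(x - 2)² + d_0·(x - 2)³: c_0 = M_0/2 = 0, d_0 = (M_1 - M_0)/(6h_0) = 10/3, b_0 = Δ_0 - h_0(2M_0 + M_1)/6 = -37/3.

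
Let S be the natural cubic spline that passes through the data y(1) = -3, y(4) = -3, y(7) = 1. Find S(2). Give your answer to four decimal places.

Write M_i for S''(x_i). With h_i = 3, 3 and divided differences Δ_i = 0, 4/3, the continuity of S' gives the tridiagonal system
  3·M_0 + 12·M_1 + 3·M_2 = 6(Δ_1 - Δ_0) = 8
Natural end conditions: M_0 = M_2 = 0.
Forward elimination and back-substitution give M_0 = 0, M_1 = 2/3, M_2 = 0.
On [1, 4], S(x) = -3 - 1/3·(x - 1) + 0·(x - 1)² + 1/27·(x - 1)³.
With (x - 1) = 1: S(2) = -89/27.

-3.2963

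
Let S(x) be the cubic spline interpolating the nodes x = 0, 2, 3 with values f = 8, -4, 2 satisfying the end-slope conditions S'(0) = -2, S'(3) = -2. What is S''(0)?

With M_i denoting the second derivative at x_i, h_i = 2, 1, and Δ_i = (y_(i+1) − y_i)/h_i = -6, 6:
  2·M_0 + 6·M_1 + 1·M_2 = 6(Δ_1 - Δ_0) = 72
Clamped end conditions give two more equations: 2h_0·M_0 + h_0·M_1 = 6(Δ_0 - S'(0)) = -24 and h_1·M_1 + 2h_1·M_2 = 6(S'(3) - Δ_1) = -48.
Hence M_0 = -18, M_1 = 24, M_2 = -36.

-18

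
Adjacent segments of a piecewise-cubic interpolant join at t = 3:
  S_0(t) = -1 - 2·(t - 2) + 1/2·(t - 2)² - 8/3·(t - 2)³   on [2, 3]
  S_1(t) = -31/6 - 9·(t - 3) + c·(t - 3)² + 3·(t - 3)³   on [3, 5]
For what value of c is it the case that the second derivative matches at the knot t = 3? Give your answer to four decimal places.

S_0''(t) = 1 - 16·(t - 2), so S_0''(3) = -15. On the right, S_1''(3) = 2c, so c = -15/2.

-7.5000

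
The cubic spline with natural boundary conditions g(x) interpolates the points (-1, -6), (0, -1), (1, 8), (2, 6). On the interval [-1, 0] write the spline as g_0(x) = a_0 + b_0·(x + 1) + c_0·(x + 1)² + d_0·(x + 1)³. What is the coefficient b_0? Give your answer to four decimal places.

Let m_i = g''(x_i). Step sizes h_i = 1, 1, 1; slopes of the chords Δ_i = (y_(i+1) - y_i)/h_i = 5, 9, -2.
  1·m_0 + 4·m_1 + 1·m_2 = 6(Δ_1 - Δ_0) = 24
  1·m_1 + 4·m_2 + 1·m_3 = 6(Δ_2 - Δ_1) = -66
Natural end conditions: m_0 = m_3 = 0.
Hence m_0 = 0, m_1 = 54/5, m_2 = -96/5, m_3 = 0.
On [-1, 0], with g_0(x) = a_0 + b_0·(x + 1) + c_0·(x + 1)² + d_0·(x + 1)³: c_0 = m_0/2 = 0, d_0 = (m_1 - m_0)/(6h_0) = 9/5, b_0 = Δ_0 - h_0(2m_0 + m_1)/6 = 16/5.

3.2000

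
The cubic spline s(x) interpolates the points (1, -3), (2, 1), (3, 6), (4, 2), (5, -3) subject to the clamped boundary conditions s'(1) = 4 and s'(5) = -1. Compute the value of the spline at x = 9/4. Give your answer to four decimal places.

2.5020

With M_i denoting the second derivative at x_i, h_i = 1, 1, 1, 1, and Δ_i = (y_(i+1) − y_i)/h_i = 4, 5, -4, -5:
  1·M_0 + 4·M_1 + 1·M_2 = 6(Δ_1 - Δ_0) = 6
  1·M_1 + 4·M_2 + 1·M_3 = 6(Δ_2 - Δ_1) = -54
  1·M_2 + 4·M_3 + 1·M_4 = 6(Δ_3 - Δ_2) = -6
Clamped end conditions give two more equations: 2h_0·M_0 + h_0·M_1 = 6(Δ_0 - s'(1)) = 0 and h_3·M_3 + 2h_3·M_4 = 6(s'(5) - Δ_3) = 24.
Hence M_0 = -83/28, M_1 = 83/14, M_2 = -59/4, M_3 = -13/14, M_4 = 349/28.
On [2, 3], s(x) = 1 + 307/56·(x - 2) + 83/28·(x - 2)² - 193/56·(x - 2)³.
With (x - 2) = 1/4: s(9/4) = 1281/512.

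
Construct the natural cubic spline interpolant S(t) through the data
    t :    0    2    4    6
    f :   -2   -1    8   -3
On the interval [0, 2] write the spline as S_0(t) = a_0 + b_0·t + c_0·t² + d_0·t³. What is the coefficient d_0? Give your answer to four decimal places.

0.4333

With M_i denoting the second derivative at x_i, h_i = 2, 2, 2, and Δ_i = (y_(i+1) − y_i)/h_i = 1/2, 9/2, -11/2:
  2·M_0 + 8·M_1 + 2·M_2 = 6(Δ_1 - Δ_0) = 24
  2·M_1 + 8·M_2 + 2·M_3 = 6(Δ_2 - Δ_1) = -60
Natural end conditions: M_0 = M_3 = 0.
Solving: M_0 = 0, M_1 = 26/5, M_2 = -44/5, M_3 = 0.
On [0, 2], with S_0(t) = a_0 + b_0·t + c_0·t² + d_0·t³: c_0 = M_0/2 = 0, d_0 = (M_1 - M_0)/(6h_0) = 13/30, b_0 = Δ_0 - h_0(2M_0 + M_1)/6 = -37/30.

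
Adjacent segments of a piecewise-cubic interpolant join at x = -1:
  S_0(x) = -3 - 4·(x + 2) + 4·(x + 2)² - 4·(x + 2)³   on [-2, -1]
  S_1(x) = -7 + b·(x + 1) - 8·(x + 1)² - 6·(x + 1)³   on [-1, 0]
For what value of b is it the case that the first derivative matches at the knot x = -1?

S_0'(x) = -4 + 8·(x + 2) - 12·(x + 2)², so S_0'(-1) = -8. On the right, S_1'(-1) = b, so b = -8.

-8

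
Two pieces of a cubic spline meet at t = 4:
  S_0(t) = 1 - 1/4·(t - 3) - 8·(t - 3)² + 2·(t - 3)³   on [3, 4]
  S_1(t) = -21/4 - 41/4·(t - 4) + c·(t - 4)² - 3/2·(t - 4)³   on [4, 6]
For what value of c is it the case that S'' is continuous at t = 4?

-2

S_0''(t) = -16 + 12·(t - 3), so S_0''(4) = -4. On the right, S_1''(4) = 2c, so c = -2.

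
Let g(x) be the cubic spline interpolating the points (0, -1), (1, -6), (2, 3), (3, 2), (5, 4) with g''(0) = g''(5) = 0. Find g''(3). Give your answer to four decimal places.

Put m_i = g'' at the i-th knot. Here h = (1, 1, 1, 2) and Δ = (-5, 9, -1, 1), so the interior equations h_(i-1)·m_(i-1) + 2(h_(i-1)+h_i)·m_i + h_i·m_(i+1) = 6(Δ_i − Δ_(i-1)) read
  1·m_0 + 4·m_1 + 1·m_2 = 6(Δ_1 - Δ_0) = 84
  1·m_1 + 4·m_2 + 1·m_3 = 6(Δ_2 - Δ_1) = -60
  1·m_2 + 6·m_3 + 2·m_4 = 6(Δ_3 - Δ_2) = 12
Natural end conditions: m_0 = m_4 = 0.
Solving: m_0 = 0, m_1 = 1152/43, m_2 = -996/43, m_3 = 252/43, m_4 = 0.

5.8605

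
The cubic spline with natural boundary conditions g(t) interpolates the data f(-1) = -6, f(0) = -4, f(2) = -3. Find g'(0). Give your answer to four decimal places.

Let M_i = g''(x_i). Step sizes h_i = 1, 2; slopes of the chords Δ_i = (y_(i+1) - y_i)/h_i = 2, 1/2.
  1·M_0 + 6·M_1 + 2·M_2 = 6(Δ_1 - Δ_0) = -9
Natural end conditions: M_0 = M_2 = 0.
Hence M_0 = 0, M_1 = -3/2, M_2 = 0.
On [0, 2], g'(t) = b_1 + 2c_1·t + 3d_1·t² with b_1 = Δ_1 - h_1(2M_1 + M_2)/6 = 3/2, c_1 = M_1/2 = -3/4, d_1 = (M_2 - M_1)/(6h_1) = 1/8. So g'(0) = 3/2.

1.5000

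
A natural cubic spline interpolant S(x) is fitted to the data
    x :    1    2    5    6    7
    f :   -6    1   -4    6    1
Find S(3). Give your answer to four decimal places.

Let σ_i = S''(x_i). Step sizes h_i = 1, 3, 1, 1; slopes of the chords Δ_i = (y_(i+1) - y_i)/h_i = 7, -5/3, 10, -5.
  1·σ_0 + 8·σ_1 + 3·σ_2 = 6(Δ_1 - Δ_0) = -52
  3·σ_1 + 8·σ_2 + 1·σ_3 = 6(Δ_2 - Δ_1) = 70
  1·σ_2 + 4·σ_3 + 1·σ_4 = 6(Δ_3 - Δ_2) = -90
Natural end conditions: σ_0 = σ_4 = 0.
Hence σ_0 = 0, σ_1 = -1361/106, σ_2 = 896/53, σ_3 = -2833/106, σ_4 = 0.
On [2, 5], S(x) = 1 + 865/318·(x - 2) - 1361/212·(x - 2)² + 1051/636·(x - 2)³.
With (x - 2) = 1: S(3) = -111/106.

-1.0472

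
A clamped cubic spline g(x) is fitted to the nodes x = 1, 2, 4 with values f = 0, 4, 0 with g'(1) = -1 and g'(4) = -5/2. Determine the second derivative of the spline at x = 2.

With m_i denoting the second derivative at x_i, h_i = 1, 2, and Δ_i = (y_(i+1) − y_i)/h_i = 4, -2:
  1·m_0 + 6·m_1 + 2·m_2 = 6(Δ_1 - Δ_0) = -36
Clamped end conditions give two more equations: 2h_0·m_0 + h_0·m_1 = 6(Δ_0 - g'(1)) = 30 and h_1·m_1 + 2h_1·m_2 = 6(g'(4) - Δ_1) = -3.
Hence m_0 = 41/2, m_1 = -11, m_2 = 19/4.

-11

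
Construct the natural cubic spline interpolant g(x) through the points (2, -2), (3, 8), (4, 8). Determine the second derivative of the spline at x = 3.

Write M_i for g''(x_i). With h_i = 1, 1 and divided differences Δ_i = 10, 0, the continuity of g' gives the tridiagonal system
  1·M_0 + 4·M_1 + 1·M_2 = 6(Δ_1 - Δ_0) = -60
Natural end conditions: M_0 = M_2 = 0.
Solving: M_0 = 0, M_1 = -15, M_2 = 0.

-15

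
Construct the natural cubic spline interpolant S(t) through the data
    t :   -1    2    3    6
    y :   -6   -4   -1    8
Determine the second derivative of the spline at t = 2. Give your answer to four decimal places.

1.7778

Put M_i = S'' at the i-th knot. Here h = (3, 1, 3) and Δ = (2/3, 3, 3), so the interior equations h_(i-1)·M_(i-1) + 2(h_(i-1)+h_i)·M_i + h_i·M_(i+1) = 6(Δ_i − Δ_(i-1)) read
  3·M_0 + 8·M_1 + 1·M_2 = 6(Δ_1 - Δ_0) = 14
  1·M_1 + 8·M_2 + 3·M_3 = 6(Δ_2 - Δ_1) = 0
Natural end conditions: M_0 = M_3 = 0.
Forward elimination and back-substitution give M_0 = 0, M_1 = 16/9, M_2 = -2/9, M_3 = 0.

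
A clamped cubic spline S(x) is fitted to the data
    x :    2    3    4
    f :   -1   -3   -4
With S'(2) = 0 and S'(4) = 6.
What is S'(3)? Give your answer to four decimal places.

Let m_i = S''(x_i). Step sizes h_i = 1, 1; slopes of the chords Δ_i = (y_(i+1) - y_i)/h_i = -2, -1.
  1·m_0 + 4·m_1 + 1·m_2 = 6(Δ_1 - Δ_0) = 6
Clamped end conditions give two more equations: 2h_0·m_0 + h_0·m_1 = 6(Δ_0 - S'(2)) = -12 and h_1·m_1 + 2h_1·m_2 = 6(S'(4) - Δ_1) = 42.
Solving the tridiagonal system: m_0 = -9/2, m_1 = -3, m_2 = 45/2.
On [3, 4], S'(x) = b_1 + 2c_1·(x - 3) + 3d_1·(x - 3)² with b_1 = Δ_1 - h_1(2m_1 + m_2)/6 = -15/4, c_1 = m_1/2 = -3/2, d_1 = (m_2 - m_1)/(6h_1) = 17/4. So S'(3) = -15/4.

-3.7500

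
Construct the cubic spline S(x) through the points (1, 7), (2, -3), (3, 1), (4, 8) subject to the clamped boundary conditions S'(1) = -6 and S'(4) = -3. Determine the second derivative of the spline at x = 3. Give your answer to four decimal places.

6.4000

Write M_i for S''(x_i). With h_i = 1, 1, 1 and divided differences Δ_i = -10, 4, 7, the continuity of S' gives the tridiagonal system
  1·M_0 + 4·M_1 + 1·M_2 = 6(Δ_1 - Δ_0) = 84
  1·M_1 + 4·M_2 + 1·M_3 = 6(Δ_2 - Δ_1) = 18
Clamped end conditions give two more equations: 2h_0·M_0 + h_0·M_1 = 6(Δ_0 - S'(1)) = -24 and h_2·M_2 + 2h_2·M_3 = 6(S'(4) - Δ_2) = -60.
Solving: M_0 = -124/5, M_1 = 128/5, M_2 = 32/5, M_3 = -166/5.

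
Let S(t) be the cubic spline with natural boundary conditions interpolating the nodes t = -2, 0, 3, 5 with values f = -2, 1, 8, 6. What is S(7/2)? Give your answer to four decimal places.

With m_i denoting the second derivative at x_i, h_i = 2, 3, 2, and Δ_i = (y_(i+1) − y_i)/h_i = 3/2, 7/3, -1:
  2·m_0 + 10·m_1 + 3·m_2 = 6(Δ_1 - Δ_0) = 5
  3·m_1 + 10·m_2 + 2·m_3 = 6(Δ_2 - Δ_1) = -20
Natural end conditions: m_0 = m_3 = 0.
Solving the tridiagonal system: m_0 = 0, m_1 = 110/91, m_2 = -215/91, m_3 = 0.
On [3, 5], S(t) = 8 + 157/273·(t - 3) - 215/182·(t - 3)² + 215/1092·(t - 3)³.
With (t - 3) = 1/2: S(7/2) = 3335/416.

8.0168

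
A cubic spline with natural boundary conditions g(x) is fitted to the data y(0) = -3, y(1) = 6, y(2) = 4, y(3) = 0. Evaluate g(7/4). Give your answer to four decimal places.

5.0906

Write m_i for g''(x_i). With h_i = 1, 1, 1 and divided differences Δ_i = 9, -2, -4, the continuity of g' gives the tridiagonal system
  1·m_0 + 4·m_1 + 1·m_2 = 6(Δ_1 - Δ_0) = -66
  1·m_1 + 4·m_2 + 1·m_3 = 6(Δ_2 - Δ_1) = -12
Natural end conditions: m_0 = m_3 = 0.
Solving the tridiagonal system: m_0 = 0, m_1 = -84/5, m_2 = 6/5, m_3 = 0.
On [1, 2], g(x) = 6 + 17/5·(x - 1) - 42/5·(x - 1)² + 3·(x - 1)³.
With (x - 1) = 3/4: g(7/4) = 1629/320.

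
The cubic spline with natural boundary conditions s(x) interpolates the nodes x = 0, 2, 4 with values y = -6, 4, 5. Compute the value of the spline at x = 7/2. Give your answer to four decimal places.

Put M_i = s'' at the i-th knot. Here h = (2, 2) and Δ = (5, 1/2), so the interior equations h_(i-1)·M_(i-1) + 2(h_(i-1)+h_i)·M_i + h_i·M_(i+1) = 6(Δ_i − Δ_(i-1)) read
  2·M_0 + 8·M_1 + 2·M_2 = 6(Δ_1 - Δ_0) = -27
Natural end conditions: M_0 = M_2 = 0.
Solving: M_0 = 0, M_1 = -27/8, M_2 = 0.
On [2, 4], s(x) = 4 + 11/4·(x - 2) - 27/16·(x - 2)² + 9/32·(x - 2)³.
With (x - 2) = 3/2: s(7/2) = 1351/256.

5.2773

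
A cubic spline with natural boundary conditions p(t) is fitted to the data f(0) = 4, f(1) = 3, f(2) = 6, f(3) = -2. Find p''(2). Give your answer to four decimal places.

Write σ_i for p''(x_i). With h_i = 1, 1, 1 and divided differences Δ_i = -1, 3, -8, the continuity of p' gives the tridiagonal system
  1·σ_0 + 4·σ_1 + 1·σ_2 = 6(Δ_1 - Δ_0) = 24
  1·σ_1 + 4·σ_2 + 1·σ_3 = 6(Δ_2 - Δ_1) = -66
Natural end conditions: σ_0 = σ_3 = 0.
Solving the tridiagonal system: σ_0 = 0, σ_1 = 54/5, σ_2 = -96/5, σ_3 = 0.

-19.2000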